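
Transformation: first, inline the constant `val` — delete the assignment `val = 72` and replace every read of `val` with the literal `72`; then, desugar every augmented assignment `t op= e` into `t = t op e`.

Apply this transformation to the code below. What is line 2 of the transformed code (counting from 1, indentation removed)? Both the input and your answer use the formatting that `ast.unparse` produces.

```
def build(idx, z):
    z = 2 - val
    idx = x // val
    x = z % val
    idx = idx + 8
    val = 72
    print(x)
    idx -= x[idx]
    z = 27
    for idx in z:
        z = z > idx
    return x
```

Transformed code:
def build(idx, z):
    z = 2 - 72
    idx = x // 72
    x = z % 72
    idx = idx + 8
    print(x)
    idx = idx - x[idx]
    z = 27
    for idx in z:
        z = z > idx
    return x

z = 2 - 72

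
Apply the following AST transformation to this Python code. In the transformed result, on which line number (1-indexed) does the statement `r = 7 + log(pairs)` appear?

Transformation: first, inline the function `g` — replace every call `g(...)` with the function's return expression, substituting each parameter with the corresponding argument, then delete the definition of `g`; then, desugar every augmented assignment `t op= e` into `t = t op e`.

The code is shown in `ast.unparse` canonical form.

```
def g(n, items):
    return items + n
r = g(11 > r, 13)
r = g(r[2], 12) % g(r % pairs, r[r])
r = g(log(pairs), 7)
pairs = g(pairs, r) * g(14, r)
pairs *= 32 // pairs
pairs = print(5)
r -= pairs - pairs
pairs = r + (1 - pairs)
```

3

Transformed code:
r = 13 + (11 > r)
r = (12 + r[2]) % (r[r] + r % pairs)
r = 7 + log(pairs)
pairs = (r + pairs) * (r + 14)
pairs = pairs * (32 // pairs)
pairs = print(5)
r = r - (pairs - pairs)
pairs = r + (1 - pairs)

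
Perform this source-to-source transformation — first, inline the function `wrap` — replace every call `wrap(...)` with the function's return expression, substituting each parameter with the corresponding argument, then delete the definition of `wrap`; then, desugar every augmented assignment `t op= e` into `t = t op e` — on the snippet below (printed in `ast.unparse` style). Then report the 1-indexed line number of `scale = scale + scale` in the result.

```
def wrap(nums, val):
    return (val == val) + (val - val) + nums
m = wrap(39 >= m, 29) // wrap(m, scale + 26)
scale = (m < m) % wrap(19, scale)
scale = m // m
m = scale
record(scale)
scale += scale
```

Transformed code:
m = ((29 == 29) + (29 - 29) + (39 >= m)) // ((scale + 26 == scale + 26) + (scale + 26 - (scale + 26)) + m)
scale = (m < m) % ((scale == scale) + (scale - scale) + 19)
scale = m // m
m = scale
record(scale)
scale = scale + scale

6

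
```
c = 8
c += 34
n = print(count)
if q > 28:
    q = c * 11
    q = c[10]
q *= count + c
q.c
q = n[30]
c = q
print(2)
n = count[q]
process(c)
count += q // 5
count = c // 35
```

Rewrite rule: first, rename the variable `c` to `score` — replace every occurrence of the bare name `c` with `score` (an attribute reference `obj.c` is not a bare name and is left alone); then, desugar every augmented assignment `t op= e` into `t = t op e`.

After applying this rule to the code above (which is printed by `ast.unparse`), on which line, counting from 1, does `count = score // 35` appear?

Transformed code:
score = 8
score = score + 34
n = print(count)
if q > 28:
    q = score * 11
    q = score[10]
q = q * (count + score)
q.c
q = n[30]
score = q
print(2)
n = count[q]
process(score)
count = count + q // 5
count = score // 35

15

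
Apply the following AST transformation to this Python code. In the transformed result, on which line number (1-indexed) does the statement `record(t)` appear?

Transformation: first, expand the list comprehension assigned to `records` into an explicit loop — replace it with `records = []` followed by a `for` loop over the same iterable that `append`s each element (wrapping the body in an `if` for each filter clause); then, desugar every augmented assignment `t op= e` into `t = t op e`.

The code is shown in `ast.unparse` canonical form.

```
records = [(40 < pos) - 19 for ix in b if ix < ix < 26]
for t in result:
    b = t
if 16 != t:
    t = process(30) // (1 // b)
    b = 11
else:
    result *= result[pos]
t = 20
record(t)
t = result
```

13

Transformed code:
records = []
for ix in b:
    if ix < ix < 26:
        records.append((40 < pos) - 19)
for t in result:
    b = t
if 16 != t:
    t = process(30) // (1 // b)
    b = 11
else:
    result = result * result[pos]
t = 20
record(t)
t = result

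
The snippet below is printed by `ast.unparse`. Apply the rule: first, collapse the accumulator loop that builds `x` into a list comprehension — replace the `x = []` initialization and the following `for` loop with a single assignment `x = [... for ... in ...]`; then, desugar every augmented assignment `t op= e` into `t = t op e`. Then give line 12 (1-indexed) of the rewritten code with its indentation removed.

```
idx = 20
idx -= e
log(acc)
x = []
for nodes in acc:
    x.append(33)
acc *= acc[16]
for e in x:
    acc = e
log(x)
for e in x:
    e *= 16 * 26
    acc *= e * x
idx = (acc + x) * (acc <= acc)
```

idx = (acc + x) * (acc <= acc)

Transformed code:
idx = 20
idx = idx - e
log(acc)
x = [33 for nodes in acc]
acc = acc * acc[16]
for e in x:
    acc = e
log(x)
for e in x:
    e = e * (16 * 26)
    acc = acc * (e * x)
idx = (acc + x) * (acc <= acc)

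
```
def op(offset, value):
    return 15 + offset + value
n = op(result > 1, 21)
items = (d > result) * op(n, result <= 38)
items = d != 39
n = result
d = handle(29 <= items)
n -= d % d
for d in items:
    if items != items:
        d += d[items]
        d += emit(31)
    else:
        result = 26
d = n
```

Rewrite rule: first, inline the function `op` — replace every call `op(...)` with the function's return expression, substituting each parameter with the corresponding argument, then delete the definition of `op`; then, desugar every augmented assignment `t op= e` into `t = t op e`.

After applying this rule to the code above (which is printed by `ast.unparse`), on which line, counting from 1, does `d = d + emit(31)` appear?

Transformed code:
n = 15 + (result > 1) + 21
items = (d > result) * (15 + n + (result <= 38))
items = d != 39
n = result
d = handle(29 <= items)
n = n - d % d
for d in items:
    if items != items:
        d = d + d[items]
        d = d + emit(31)
    else:
        result = 26
d = n

10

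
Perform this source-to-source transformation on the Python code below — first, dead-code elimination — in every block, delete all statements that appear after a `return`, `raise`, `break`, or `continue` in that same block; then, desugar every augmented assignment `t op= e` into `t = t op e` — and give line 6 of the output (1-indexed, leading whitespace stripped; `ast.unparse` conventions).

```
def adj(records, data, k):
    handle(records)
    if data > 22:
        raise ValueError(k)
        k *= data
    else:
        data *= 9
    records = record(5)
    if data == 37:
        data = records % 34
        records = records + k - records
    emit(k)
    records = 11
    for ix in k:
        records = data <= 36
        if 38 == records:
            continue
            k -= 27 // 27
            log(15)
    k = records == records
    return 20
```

Transformed code:
def adj(records, data, k):
    handle(records)
    if data > 22:
        raise ValueError(k)
    else:
        data = data * 9
    records = record(5)
    if data == 37:
        data = records % 34
        records = records + k - records
    emit(k)
    records = 11
    for ix in k:
        records = data <= 36
        if 38 == records:
            continue
    k = records == records
    return 20

data = data * 9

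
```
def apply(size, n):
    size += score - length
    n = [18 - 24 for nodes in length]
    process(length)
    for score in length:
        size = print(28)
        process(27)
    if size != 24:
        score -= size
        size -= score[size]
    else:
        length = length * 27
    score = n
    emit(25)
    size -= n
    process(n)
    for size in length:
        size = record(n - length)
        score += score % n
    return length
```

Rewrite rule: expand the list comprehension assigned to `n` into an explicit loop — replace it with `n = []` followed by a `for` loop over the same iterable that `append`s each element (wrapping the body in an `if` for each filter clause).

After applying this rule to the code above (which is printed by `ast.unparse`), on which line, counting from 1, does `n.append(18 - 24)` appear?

Transformed code:
def apply(size, n):
    size += score - length
    n = []
    for nodes in length:
        n.append(18 - 24)
    process(length)
    for score in length:
        size = print(28)
        process(27)
    if size != 24:
        score -= size
        size -= score[size]
    else:
        length = length * 27
    score = n
    emit(25)
    size -= n
    process(n)
    for size in length:
        size = record(n - length)
        score += score % n
    return length

5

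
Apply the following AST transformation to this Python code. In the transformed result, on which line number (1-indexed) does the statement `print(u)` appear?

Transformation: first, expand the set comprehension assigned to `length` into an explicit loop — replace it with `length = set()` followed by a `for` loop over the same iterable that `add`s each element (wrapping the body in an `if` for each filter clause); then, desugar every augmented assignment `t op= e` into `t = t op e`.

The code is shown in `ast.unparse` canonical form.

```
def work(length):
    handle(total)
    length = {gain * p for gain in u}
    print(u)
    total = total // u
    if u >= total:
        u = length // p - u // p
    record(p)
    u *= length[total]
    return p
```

Transformed code:
def work(length):
    handle(total)
    length = set()
    for gain in u:
        length.add(gain * p)
    print(u)
    total = total // u
    if u >= total:
        u = length // p - u // p
    record(p)
    u = u * length[total]
    return p

6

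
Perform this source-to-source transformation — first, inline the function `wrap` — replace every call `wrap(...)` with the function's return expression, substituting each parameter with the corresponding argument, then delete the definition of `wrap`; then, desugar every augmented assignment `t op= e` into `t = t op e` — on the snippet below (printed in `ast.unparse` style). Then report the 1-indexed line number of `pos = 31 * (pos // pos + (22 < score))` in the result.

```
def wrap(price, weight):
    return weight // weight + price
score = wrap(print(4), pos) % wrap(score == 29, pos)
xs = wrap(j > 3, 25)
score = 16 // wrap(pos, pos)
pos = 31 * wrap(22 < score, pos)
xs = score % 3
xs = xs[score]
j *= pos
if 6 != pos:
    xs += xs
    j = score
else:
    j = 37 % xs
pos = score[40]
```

4

Transformed code:
score = (pos // pos + print(4)) % (pos // pos + (score == 29))
xs = 25 // 25 + (j > 3)
score = 16 // (pos // pos + pos)
pos = 31 * (pos // pos + (22 < score))
xs = score % 3
xs = xs[score]
j = j * pos
if 6 != pos:
    xs = xs + xs
    j = score
else:
    j = 37 % xs
pos = score[40]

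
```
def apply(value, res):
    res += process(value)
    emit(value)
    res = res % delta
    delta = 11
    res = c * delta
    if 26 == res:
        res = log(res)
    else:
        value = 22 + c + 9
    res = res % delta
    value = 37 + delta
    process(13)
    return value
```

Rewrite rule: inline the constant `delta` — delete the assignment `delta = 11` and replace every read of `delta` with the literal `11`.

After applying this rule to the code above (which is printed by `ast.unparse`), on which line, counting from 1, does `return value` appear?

13

Transformed code:
def apply(value, res):
    res += process(value)
    emit(value)
    res = res % 11
    res = c * 11
    if 26 == res:
        res = log(res)
    else:
        value = 22 + c + 9
    res = res % 11
    value = 37 + 11
    process(13)
    return value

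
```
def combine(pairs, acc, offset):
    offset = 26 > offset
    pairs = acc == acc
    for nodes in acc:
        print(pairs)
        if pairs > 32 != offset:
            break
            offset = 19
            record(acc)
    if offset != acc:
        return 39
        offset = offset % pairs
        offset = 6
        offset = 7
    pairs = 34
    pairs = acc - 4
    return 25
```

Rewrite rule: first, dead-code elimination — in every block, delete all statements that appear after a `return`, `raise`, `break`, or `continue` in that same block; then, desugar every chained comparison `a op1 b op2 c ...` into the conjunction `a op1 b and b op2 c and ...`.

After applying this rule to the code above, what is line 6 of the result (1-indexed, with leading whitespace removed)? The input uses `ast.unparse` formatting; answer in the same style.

if pairs > 32 and 32 != offset:

Transformed code:
def combine(pairs, acc, offset):
    offset = 26 > offset
    pairs = acc == acc
    for nodes in acc:
        print(pairs)
        if pairs > 32 and 32 != offset:
            break
    if offset != acc:
        return 39
    pairs = 34
    pairs = acc - 4
    return 25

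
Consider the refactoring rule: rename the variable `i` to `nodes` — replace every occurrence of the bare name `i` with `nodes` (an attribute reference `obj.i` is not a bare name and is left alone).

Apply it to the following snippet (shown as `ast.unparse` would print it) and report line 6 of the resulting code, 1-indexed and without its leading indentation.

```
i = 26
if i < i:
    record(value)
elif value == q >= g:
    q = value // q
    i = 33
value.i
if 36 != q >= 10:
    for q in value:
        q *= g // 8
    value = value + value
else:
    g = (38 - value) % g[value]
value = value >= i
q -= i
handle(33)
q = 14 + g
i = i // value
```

Transformed code:
nodes = 26
if nodes < nodes:
    record(value)
elif value == q >= g:
    q = value // q
    nodes = 33
value.i
if 36 != q >= 10:
    for q in value:
        q *= g // 8
    value = value + value
else:
    g = (38 - value) % g[value]
value = value >= nodes
q -= nodes
handle(33)
q = 14 + g
nodes = nodes // value

nodes = 33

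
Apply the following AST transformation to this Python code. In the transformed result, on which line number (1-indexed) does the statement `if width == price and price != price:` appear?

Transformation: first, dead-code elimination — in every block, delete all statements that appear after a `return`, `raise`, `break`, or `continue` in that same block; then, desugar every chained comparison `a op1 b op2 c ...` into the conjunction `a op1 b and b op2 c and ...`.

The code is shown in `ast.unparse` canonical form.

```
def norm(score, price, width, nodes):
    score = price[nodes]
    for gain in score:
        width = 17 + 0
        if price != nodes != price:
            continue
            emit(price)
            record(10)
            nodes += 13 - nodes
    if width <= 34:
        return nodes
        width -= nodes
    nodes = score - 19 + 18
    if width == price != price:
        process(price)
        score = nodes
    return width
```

10

Transformed code:
def norm(score, price, width, nodes):
    score = price[nodes]
    for gain in score:
        width = 17 + 0
        if price != nodes and nodes != price:
            continue
    if width <= 34:
        return nodes
    nodes = score - 19 + 18
    if width == price and price != price:
        process(price)
        score = nodes
    return width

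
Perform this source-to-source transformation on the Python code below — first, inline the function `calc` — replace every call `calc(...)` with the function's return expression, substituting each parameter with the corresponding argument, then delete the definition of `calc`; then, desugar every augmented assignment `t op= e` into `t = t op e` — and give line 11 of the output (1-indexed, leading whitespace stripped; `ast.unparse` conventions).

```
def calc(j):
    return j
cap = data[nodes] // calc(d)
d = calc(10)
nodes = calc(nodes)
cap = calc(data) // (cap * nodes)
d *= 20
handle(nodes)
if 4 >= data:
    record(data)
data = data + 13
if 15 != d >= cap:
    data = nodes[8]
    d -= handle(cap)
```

Transformed code:
cap = data[nodes] // d
d = 10
nodes = nodes
cap = data // (cap * nodes)
d = d * 20
handle(nodes)
if 4 >= data:
    record(data)
data = data + 13
if 15 != d >= cap:
    data = nodes[8]
    d = d - handle(cap)

data = nodes[8]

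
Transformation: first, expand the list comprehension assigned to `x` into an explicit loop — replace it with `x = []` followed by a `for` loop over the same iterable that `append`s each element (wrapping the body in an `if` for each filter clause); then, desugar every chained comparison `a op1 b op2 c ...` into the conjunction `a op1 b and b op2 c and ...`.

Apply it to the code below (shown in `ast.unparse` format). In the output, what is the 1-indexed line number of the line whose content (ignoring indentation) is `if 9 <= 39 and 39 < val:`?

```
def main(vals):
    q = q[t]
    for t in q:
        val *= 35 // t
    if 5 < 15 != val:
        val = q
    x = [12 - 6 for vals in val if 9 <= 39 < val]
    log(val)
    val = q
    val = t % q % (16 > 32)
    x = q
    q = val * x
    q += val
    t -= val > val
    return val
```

9

Transformed code:
def main(vals):
    q = q[t]
    for t in q:
        val *= 35 // t
    if 5 < 15 and 15 != val:
        val = q
    x = []
    for vals in val:
        if 9 <= 39 and 39 < val:
            x.append(12 - 6)
    log(val)
    val = q
    val = t % q % (16 > 32)
    x = q
    q = val * x
    q += val
    t -= val > val
    return val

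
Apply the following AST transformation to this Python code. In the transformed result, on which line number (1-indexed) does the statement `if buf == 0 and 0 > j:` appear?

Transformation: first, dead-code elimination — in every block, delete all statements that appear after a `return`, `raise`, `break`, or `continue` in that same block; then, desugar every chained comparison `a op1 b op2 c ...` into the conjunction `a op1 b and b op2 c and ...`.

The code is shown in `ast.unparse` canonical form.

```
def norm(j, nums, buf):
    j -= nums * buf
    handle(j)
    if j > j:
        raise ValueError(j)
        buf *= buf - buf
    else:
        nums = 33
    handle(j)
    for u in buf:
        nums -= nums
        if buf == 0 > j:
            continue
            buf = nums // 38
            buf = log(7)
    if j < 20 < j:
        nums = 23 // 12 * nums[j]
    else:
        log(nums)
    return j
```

Transformed code:
def norm(j, nums, buf):
    j -= nums * buf
    handle(j)
    if j > j:
        raise ValueError(j)
    else:
        nums = 33
    handle(j)
    for u in buf:
        nums -= nums
        if buf == 0 and 0 > j:
            continue
    if j < 20 and 20 < j:
        nums = 23 // 12 * nums[j]
    else:
        log(nums)
    return j

11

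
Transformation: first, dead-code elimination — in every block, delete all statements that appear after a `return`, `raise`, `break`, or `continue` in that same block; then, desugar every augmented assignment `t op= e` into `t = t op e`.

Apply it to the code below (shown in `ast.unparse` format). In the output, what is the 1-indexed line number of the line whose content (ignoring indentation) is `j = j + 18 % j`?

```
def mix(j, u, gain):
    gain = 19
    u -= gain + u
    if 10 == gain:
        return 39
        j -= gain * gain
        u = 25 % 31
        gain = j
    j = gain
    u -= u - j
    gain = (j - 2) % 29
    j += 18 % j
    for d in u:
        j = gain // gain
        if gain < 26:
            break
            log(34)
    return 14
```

Transformed code:
def mix(j, u, gain):
    gain = 19
    u = u - (gain + u)
    if 10 == gain:
        return 39
    j = gain
    u = u - (u - j)
    gain = (j - 2) % 29
    j = j + 18 % j
    for d in u:
        j = gain // gain
        if gain < 26:
            break
    return 14

9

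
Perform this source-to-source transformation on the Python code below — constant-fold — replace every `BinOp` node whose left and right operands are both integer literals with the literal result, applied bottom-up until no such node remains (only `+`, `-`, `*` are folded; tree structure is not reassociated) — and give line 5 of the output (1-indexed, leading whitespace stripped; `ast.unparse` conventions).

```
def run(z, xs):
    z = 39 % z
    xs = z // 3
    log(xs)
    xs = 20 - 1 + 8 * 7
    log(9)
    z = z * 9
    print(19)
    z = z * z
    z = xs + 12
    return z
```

Transformed code:
def run(z, xs):
    z = 39 % z
    xs = z // 3
    log(xs)
    xs = 75
    log(9)
    z = z * 9
    print(19)
    z = z * z
    z = xs + 12
    return z

xs = 75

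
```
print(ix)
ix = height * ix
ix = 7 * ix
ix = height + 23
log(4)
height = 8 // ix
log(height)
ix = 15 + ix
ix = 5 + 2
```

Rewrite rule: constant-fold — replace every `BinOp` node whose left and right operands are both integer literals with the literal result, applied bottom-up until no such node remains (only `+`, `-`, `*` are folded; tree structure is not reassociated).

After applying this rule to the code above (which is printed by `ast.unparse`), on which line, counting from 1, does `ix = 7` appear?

Transformed code:
print(ix)
ix = height * ix
ix = 7 * ix
ix = height + 23
log(4)
height = 8 // ix
log(height)
ix = 15 + ix
ix = 7

9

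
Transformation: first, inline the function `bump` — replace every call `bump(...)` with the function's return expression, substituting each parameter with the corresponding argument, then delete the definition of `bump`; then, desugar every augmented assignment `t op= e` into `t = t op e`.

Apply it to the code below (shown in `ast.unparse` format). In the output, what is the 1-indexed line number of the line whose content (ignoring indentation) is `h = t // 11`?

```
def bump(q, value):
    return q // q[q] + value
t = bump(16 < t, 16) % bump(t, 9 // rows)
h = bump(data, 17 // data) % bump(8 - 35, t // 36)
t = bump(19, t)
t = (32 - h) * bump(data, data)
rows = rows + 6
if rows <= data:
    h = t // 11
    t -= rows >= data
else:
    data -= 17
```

7

Transformed code:
t = ((16 < t) // (16 < t)[16 < t] + 16) % (t // t[t] + 9 // rows)
h = (data // data[data] + 17 // data) % ((8 - 35) // (8 - 35)[8 - 35] + t // 36)
t = 19 // 19[19] + t
t = (32 - h) * (data // data[data] + data)
rows = rows + 6
if rows <= data:
    h = t // 11
    t = t - (rows >= data)
else:
    data = data - 17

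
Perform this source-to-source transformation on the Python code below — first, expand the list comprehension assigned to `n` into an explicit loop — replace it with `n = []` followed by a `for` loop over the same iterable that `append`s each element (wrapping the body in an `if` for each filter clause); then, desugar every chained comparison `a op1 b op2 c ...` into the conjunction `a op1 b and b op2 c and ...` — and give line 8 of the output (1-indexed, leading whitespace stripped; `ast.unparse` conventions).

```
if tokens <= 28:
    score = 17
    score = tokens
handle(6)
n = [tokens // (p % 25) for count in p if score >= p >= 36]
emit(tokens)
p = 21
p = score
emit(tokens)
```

Transformed code:
if tokens <= 28:
    score = 17
    score = tokens
handle(6)
n = []
for count in p:
    if score >= p and p >= 36:
        n.append(tokens // (p % 25))
emit(tokens)
p = 21
p = score
emit(tokens)

n.append(tokens // (p % 25))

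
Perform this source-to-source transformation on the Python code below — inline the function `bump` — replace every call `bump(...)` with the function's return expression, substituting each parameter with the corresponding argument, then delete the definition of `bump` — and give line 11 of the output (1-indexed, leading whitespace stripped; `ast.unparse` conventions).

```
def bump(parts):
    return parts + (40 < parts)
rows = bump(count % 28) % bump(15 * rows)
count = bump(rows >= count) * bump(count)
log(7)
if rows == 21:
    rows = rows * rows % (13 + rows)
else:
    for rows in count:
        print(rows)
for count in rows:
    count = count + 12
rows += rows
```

rows += rows

Transformed code:
rows = (count % 28 + (40 < count % 28)) % (15 * rows + (40 < 15 * rows))
count = ((rows >= count) + (40 < (rows >= count))) * (count + (40 < count))
log(7)
if rows == 21:
    rows = rows * rows % (13 + rows)
else:
    for rows in count:
        print(rows)
for count in rows:
    count = count + 12
rows += rows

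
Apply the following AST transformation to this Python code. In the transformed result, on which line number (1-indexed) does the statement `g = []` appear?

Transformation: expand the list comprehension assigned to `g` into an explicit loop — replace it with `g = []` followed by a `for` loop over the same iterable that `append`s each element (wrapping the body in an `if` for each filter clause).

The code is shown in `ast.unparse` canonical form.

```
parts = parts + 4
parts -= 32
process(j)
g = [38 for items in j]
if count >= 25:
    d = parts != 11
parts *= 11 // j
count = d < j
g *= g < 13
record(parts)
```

4

Transformed code:
parts = parts + 4
parts -= 32
process(j)
g = []
for items in j:
    g.append(38)
if count >= 25:
    d = parts != 11
parts *= 11 // j
count = d < j
g *= g < 13
record(parts)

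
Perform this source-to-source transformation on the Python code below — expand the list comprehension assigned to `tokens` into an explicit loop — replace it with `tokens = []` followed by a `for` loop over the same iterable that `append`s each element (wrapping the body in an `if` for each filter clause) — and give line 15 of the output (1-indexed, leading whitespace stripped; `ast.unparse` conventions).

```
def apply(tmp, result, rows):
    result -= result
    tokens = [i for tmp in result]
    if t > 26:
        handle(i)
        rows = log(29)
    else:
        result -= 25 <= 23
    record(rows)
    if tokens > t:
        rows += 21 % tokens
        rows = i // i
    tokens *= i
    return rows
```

tokens *= i

Transformed code:
def apply(tmp, result, rows):
    result -= result
    tokens = []
    for tmp in result:
        tokens.append(i)
    if t > 26:
        handle(i)
        rows = log(29)
    else:
        result -= 25 <= 23
    record(rows)
    if tokens > t:
        rows += 21 % tokens
        rows = i // i
    tokens *= i
    return rows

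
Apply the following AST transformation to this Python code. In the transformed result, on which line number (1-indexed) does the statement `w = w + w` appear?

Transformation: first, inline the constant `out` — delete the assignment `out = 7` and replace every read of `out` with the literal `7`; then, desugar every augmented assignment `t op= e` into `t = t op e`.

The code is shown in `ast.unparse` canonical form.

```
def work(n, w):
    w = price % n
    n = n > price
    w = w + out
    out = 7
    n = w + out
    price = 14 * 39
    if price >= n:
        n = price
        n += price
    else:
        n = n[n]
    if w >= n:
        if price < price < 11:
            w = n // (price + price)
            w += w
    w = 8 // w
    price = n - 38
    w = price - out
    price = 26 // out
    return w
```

15

Transformed code:
def work(n, w):
    w = price % n
    n = n > price
    w = w + 7
    n = w + 7
    price = 14 * 39
    if price >= n:
        n = price
        n = n + price
    else:
        n = n[n]
    if w >= n:
        if price < price < 11:
            w = n // (price + price)
            w = w + w
    w = 8 // w
    price = n - 38
    w = price - 7
    price = 26 // 7
    return w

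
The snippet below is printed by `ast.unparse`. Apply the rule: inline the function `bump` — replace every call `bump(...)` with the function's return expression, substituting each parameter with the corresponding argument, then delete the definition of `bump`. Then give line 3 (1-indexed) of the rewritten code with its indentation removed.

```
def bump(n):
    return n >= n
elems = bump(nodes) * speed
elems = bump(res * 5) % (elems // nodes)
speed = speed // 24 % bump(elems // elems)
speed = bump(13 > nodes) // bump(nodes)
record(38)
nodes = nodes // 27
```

speed = speed // 24 % (elems // elems >= elems // elems)

Transformed code:
elems = (nodes >= nodes) * speed
elems = (res * 5 >= res * 5) % (elems // nodes)
speed = speed // 24 % (elems // elems >= elems // elems)
speed = ((13 > nodes) >= (13 > nodes)) // (nodes >= nodes)
record(38)
nodes = nodes // 27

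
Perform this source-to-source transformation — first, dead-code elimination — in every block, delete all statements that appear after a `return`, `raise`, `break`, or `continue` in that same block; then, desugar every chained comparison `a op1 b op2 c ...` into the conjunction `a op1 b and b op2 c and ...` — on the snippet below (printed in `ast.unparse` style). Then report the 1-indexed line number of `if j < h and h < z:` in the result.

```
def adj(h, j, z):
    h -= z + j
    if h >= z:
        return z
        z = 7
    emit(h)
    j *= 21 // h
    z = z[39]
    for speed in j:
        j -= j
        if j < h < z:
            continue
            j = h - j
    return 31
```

Transformed code:
def adj(h, j, z):
    h -= z + j
    if h >= z:
        return z
    emit(h)
    j *= 21 // h
    z = z[39]
    for speed in j:
        j -= j
        if j < h and h < z:
            continue
    return 31

10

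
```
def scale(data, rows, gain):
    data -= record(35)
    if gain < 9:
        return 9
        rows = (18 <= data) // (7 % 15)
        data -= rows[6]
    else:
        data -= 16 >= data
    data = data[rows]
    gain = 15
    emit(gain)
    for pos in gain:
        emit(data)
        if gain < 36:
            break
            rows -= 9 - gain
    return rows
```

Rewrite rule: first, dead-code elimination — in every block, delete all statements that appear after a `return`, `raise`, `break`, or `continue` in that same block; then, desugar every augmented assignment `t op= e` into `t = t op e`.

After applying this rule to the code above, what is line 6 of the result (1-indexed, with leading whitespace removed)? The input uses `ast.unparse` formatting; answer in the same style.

Transformed code:
def scale(data, rows, gain):
    data = data - record(35)
    if gain < 9:
        return 9
    else:
        data = data - (16 >= data)
    data = data[rows]
    gain = 15
    emit(gain)
    for pos in gain:
        emit(data)
        if gain < 36:
            break
    return rows

data = data - (16 >= data)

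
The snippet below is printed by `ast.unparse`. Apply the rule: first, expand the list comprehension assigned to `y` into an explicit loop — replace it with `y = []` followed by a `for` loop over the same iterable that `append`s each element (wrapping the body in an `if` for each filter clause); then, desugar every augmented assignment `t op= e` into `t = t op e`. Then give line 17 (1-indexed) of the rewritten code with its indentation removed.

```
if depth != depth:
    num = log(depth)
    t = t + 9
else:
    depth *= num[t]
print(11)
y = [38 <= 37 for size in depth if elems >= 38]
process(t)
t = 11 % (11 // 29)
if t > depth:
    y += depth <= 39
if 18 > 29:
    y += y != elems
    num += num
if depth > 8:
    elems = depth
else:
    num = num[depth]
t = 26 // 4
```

Transformed code:
if depth != depth:
    num = log(depth)
    t = t + 9
else:
    depth = depth * num[t]
print(11)
y = []
for size in depth:
    if elems >= 38:
        y.append(38 <= 37)
process(t)
t = 11 % (11 // 29)
if t > depth:
    y = y + (depth <= 39)
if 18 > 29:
    y = y + (y != elems)
    num = num + num
if depth > 8:
    elems = depth
else:
    num = num[depth]
t = 26 // 4

num = num + num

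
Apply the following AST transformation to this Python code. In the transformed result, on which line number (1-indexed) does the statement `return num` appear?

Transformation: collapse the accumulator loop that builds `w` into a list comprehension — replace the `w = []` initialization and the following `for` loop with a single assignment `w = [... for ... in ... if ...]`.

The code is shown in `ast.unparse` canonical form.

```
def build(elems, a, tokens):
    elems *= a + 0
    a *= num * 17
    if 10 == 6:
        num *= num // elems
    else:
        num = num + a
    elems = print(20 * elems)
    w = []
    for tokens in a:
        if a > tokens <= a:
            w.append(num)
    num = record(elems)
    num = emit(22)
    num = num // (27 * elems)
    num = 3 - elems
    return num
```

14

Transformed code:
def build(elems, a, tokens):
    elems *= a + 0
    a *= num * 17
    if 10 == 6:
        num *= num // elems
    else:
        num = num + a
    elems = print(20 * elems)
    w = [num for tokens in a if a > tokens <= a]
    num = record(elems)
    num = emit(22)
    num = num // (27 * elems)
    num = 3 - elems
    return num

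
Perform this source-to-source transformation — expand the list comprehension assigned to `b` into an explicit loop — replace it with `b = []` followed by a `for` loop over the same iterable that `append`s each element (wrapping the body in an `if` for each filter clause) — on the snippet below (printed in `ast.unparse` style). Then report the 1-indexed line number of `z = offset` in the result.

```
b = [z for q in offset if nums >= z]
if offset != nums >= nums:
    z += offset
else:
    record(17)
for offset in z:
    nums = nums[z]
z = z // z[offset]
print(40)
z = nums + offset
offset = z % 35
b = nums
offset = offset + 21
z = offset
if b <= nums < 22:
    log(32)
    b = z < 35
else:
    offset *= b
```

17

Transformed code:
b = []
for q in offset:
    if nums >= z:
        b.append(z)
if offset != nums >= nums:
    z += offset
else:
    record(17)
for offset in z:
    nums = nums[z]
z = z // z[offset]
print(40)
z = nums + offset
offset = z % 35
b = nums
offset = offset + 21
z = offset
if b <= nums < 22:
    log(32)
    b = z < 35
else:
    offset *= b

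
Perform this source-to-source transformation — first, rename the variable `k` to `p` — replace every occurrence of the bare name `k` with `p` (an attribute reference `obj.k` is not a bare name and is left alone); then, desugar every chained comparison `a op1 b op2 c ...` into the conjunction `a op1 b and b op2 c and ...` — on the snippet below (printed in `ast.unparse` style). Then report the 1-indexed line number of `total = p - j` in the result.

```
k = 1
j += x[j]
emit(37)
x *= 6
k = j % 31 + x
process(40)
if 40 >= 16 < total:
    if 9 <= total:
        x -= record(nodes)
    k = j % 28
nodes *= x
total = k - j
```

Transformed code:
p = 1
j += x[j]
emit(37)
x *= 6
p = j % 31 + x
process(40)
if 40 >= 16 and 16 < total:
    if 9 <= total:
        x -= record(nodes)
    p = j % 28
nodes *= x
total = p - j

12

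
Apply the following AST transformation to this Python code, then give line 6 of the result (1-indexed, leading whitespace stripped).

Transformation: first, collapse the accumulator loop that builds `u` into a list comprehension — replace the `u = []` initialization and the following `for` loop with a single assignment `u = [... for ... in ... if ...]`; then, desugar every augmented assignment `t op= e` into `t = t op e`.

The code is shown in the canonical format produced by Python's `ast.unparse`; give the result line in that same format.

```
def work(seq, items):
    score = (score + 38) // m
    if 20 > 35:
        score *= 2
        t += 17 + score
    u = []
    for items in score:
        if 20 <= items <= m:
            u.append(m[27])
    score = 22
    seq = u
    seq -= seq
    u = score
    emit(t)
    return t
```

Transformed code:
def work(seq, items):
    score = (score + 38) // m
    if 20 > 35:
        score = score * 2
        t = t + (17 + score)
    u = [m[27] for items in score if 20 <= items <= m]
    score = 22
    seq = u
    seq = seq - seq
    u = score
    emit(t)
    return t

u = [m[27] for items in score if 20 <= items <= m]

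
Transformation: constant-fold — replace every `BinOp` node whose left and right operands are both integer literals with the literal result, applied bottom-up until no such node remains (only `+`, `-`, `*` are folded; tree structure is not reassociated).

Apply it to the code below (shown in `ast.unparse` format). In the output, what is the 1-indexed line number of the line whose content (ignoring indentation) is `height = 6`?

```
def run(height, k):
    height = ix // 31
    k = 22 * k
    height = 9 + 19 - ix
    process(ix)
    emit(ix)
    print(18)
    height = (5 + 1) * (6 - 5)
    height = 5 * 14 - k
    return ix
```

8

Transformed code:
def run(height, k):
    height = ix // 31
    k = 22 * k
    height = 28 - ix
    process(ix)
    emit(ix)
    print(18)
    height = 6
    height = 70 - k
    return ix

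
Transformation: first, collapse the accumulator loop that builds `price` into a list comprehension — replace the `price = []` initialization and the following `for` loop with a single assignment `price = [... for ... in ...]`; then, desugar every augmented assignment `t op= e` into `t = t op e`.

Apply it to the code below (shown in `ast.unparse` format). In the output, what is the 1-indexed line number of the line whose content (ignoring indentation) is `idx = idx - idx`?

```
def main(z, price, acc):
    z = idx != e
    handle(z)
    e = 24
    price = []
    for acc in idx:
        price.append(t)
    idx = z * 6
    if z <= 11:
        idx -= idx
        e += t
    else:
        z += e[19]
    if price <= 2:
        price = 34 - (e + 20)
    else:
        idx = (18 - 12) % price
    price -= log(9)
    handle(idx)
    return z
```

8

Transformed code:
def main(z, price, acc):
    z = idx != e
    handle(z)
    e = 24
    price = [t for acc in idx]
    idx = z * 6
    if z <= 11:
        idx = idx - idx
        e = e + t
    else:
        z = z + e[19]
    if price <= 2:
        price = 34 - (e + 20)
    else:
        idx = (18 - 12) % price
    price = price - log(9)
    handle(idx)
    return z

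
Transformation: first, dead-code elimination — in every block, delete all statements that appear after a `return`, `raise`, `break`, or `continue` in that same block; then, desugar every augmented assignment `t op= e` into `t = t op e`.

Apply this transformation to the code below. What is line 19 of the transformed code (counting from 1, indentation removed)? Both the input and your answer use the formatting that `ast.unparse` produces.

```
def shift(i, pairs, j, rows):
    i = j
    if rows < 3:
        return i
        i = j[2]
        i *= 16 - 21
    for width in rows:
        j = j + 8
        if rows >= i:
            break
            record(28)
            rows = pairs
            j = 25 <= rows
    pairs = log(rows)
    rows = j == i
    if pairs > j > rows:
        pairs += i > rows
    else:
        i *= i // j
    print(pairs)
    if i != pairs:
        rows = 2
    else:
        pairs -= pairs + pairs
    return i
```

pairs = pairs - (pairs + pairs)

Transformed code:
def shift(i, pairs, j, rows):
    i = j
    if rows < 3:
        return i
    for width in rows:
        j = j + 8
        if rows >= i:
            break
    pairs = log(rows)
    rows = j == i
    if pairs > j > rows:
        pairs = pairs + (i > rows)
    else:
        i = i * (i // j)
    print(pairs)
    if i != pairs:
        rows = 2
    else:
        pairs = pairs - (pairs + pairs)
    return i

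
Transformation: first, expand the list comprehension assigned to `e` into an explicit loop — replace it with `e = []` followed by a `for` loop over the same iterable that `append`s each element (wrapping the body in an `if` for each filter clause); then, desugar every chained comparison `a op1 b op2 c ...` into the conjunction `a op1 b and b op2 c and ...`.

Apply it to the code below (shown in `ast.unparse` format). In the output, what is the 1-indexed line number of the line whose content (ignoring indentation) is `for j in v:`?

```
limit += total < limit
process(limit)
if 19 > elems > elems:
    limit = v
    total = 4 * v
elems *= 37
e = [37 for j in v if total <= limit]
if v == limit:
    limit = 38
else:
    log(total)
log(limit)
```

Transformed code:
limit += total < limit
process(limit)
if 19 > elems and elems > elems:
    limit = v
    total = 4 * v
elems *= 37
e = []
for j in v:
    if total <= limit:
        e.append(37)
if v == limit:
    limit = 38
else:
    log(total)
log(limit)

8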